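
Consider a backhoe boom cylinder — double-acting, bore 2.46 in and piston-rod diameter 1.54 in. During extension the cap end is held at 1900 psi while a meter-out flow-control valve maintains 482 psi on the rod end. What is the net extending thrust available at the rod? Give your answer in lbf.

F ≈ 7640 lbf

Cap-side area A_cap = π/4 × (2.46 in)² = 4.753 in^2
Rod-side annular area A_ann = π/4 × (2.46² − 1.54²) = 2.890 in^2
Net thrust = P_cap·A_cap − P_rod·A_ann = 9031 lbf − 1393 lbf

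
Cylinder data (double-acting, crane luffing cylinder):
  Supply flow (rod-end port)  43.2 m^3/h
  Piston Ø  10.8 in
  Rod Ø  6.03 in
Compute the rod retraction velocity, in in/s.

Rod-side annular area A_ann = π/4 × (10.8² − 6.03²) = 63.05 in^2
Flow into the rod-end port fills the annular volume.
v = Q / A

v ≈ 11.6 in/s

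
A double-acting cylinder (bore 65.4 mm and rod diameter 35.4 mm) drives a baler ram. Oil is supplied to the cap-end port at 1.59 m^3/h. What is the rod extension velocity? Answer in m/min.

v ≈ 7.89 m/min

Cap-side area A_cap = π/4 × (65.4 mm)² = 3359 mm^2
v = Q / A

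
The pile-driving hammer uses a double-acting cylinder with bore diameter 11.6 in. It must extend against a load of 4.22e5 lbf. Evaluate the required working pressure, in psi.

Cap-side area A_cap = π/4 × (11.6 in)² = 105.7 in^2
P = F / A = 4.22e5 lbf / A

P ≈ 3990 psi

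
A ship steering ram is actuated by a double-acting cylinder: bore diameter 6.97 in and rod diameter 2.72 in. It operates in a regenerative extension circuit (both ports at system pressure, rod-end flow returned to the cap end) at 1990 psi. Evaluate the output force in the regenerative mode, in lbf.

F ≈ 11600 lbf

With equal pressure on both faces, forces on the annular region cancel; the net push is pressure × rod cross-section.
Rod cross-section A_rod = π/4 × (2.72 in)² = 5.811 in^2
F = P × A_rod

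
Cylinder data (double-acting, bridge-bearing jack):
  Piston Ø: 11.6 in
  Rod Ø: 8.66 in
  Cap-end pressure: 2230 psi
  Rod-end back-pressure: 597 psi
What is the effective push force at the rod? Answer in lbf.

F ≈ 2.08e5 lbf

Cap-side area A_cap = π/4 × (11.6 in)² = 105.7 in^2
Rod-side annular area A_ann = π/4 × (11.6² − 8.66²) = 46.78 in^2
Net thrust = P_cap·A_cap − P_rod·A_ann = 2.357e5 lbf − 27930 lbf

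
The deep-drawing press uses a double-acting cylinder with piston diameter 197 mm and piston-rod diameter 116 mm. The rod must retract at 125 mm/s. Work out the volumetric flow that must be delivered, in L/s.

Rod-side annular area A_ann = π/4 × (197² − 116²) = 19910 mm^2
Q = A × v

Q ≈ 2.49 L/s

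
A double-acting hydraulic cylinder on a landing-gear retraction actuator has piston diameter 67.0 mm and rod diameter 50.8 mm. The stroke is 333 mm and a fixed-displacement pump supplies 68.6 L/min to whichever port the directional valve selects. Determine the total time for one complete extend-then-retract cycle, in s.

Cap-side area A_cap = π/4 × (67.0 mm)² = 3526 mm^2
Rod-side annular area A_ann = π/4 × (67.0² − 50.8²) = 1499 mm^2
t_ext = A_cap·L/Q = 1.027 s
t_ret = A_ann·L/Q = 0.4365 s
t_cycle = t_ext + t_ret

t ≈ 1.46 s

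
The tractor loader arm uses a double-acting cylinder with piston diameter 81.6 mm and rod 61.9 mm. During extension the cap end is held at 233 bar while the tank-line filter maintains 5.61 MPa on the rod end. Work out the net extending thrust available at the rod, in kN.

Cap-side area A_cap = π/4 × (81.6 mm)² = 5230 mm^2
Rod-side annular area A_ann = π/4 × (81.6² − 61.9²) = 2220 mm^2
Net thrust = P_cap·A_cap − P_rod·A_ann = 121.9 kN − 12.46 kN

F ≈ 109 kN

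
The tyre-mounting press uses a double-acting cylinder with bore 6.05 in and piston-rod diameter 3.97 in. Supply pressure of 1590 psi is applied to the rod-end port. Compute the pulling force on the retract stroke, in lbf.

F ≈ 26000 lbf

Rod-side annular area A_ann = π/4 × (6.05² − 3.97²) = 16.37 in^2
On retraction the pressure acts on the annular area (bore minus rod).
F = P × A_ann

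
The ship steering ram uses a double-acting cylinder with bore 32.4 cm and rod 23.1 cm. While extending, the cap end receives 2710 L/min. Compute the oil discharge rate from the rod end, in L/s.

Cap-side area A_cap = π/4 × (32.4 cm)² = 824.5 cm^2
Rod-side annular area A_ann = π/4 × (32.4² − 23.1²) = 405.4 cm^2
Piston speed v = Q_in/A_cap; rod-end outflow Q_out = v × A_ann = Q_in × A_ann/A_cap.

Q_out ≈ 22.2 L/s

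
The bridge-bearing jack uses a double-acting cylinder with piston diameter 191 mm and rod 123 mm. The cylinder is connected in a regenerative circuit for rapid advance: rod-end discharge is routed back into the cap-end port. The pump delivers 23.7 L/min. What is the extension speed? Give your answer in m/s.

In regeneration the rod-end outflow joins the pump flow into the cap end, so the net volume the pump must supply per unit advance equals the rod cross-section area.
Rod cross-section A_rod = π/4 × (123 mm)² = 11880 mm^2
v = Q_pump / A_rod

v ≈ 0.0332 m/s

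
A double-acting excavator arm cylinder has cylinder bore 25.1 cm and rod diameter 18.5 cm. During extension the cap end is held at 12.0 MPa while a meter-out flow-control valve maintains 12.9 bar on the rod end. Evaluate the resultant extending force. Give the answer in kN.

F ≈ 565 kN

Cap-side area A_cap = π/4 × (25.1 cm)² = 494.8 cm^2
Rod-side annular area A_ann = π/4 × (25.1² − 18.5²) = 226.0 cm^2
Net thrust = P_cap·A_cap − P_rod·A_ann = 593.8 kN − 29.15 kN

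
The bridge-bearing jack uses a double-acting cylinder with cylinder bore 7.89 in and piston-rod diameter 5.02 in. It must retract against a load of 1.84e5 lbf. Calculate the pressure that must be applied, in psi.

P ≈ 6320 psi

Rod-side annular area A_ann = π/4 × (7.89² − 5.02²) = 29.10 in^2
Retraction: pressure acts on the annular area.
P = F / A = 1.84e5 lbf / A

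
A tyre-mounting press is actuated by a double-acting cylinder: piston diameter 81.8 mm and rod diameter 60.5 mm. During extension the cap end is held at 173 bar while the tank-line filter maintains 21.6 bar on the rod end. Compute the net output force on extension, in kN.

Cap-side area A_cap = π/4 × (81.8 mm)² = 5255 mm^2
Rod-side annular area A_ann = π/4 × (81.8² − 60.5²) = 2381 mm^2
Net thrust = P_cap·A_cap − P_rod·A_ann = 90.92 kN − 5.142 kN

F ≈ 85.8 kN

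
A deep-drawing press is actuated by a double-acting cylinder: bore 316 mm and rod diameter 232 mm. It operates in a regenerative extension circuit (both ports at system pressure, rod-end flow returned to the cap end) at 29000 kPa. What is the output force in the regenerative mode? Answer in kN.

F ≈ 1230 kN

With equal pressure on both faces, forces on the annular region cancel; the net push is pressure × rod cross-section.
Rod cross-section A_rod = π/4 × (232 mm)² = 42270 mm^2
F = P × A_rod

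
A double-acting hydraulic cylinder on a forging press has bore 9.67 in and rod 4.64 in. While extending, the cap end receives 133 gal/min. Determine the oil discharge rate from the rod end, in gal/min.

Q_out ≈ 102 gal/min

Cap-side area A_cap = π/4 × (9.67 in)² = 73.44 in^2
Rod-side annular area A_ann = π/4 × (9.67² − 4.64²) = 56.53 in^2
Piston speed v = Q_in/A_cap; rod-end outflow Q_out = v × A_ann = Q_in × A_ann/A_cap.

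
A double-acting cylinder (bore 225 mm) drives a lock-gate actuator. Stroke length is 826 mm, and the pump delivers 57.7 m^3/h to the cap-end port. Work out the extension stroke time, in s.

t ≈ 2.05 s

Cap-side area A_cap = π/4 × (225 mm)² = 39760 mm^2
Swept volume V = A × L; t = V / Q = A·L / Q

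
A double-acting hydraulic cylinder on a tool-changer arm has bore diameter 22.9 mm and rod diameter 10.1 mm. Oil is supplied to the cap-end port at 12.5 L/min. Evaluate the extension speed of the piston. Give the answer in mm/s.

v ≈ 506 mm/s

Cap-side area A_cap = π/4 × (22.9 mm)² = 411.9 mm^2
v = Q / A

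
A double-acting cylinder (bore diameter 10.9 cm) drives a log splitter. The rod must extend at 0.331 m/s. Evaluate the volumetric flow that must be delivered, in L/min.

Cap-side area A_cap = π/4 × (10.9 cm)² = 93.31 cm^2
Q = A × v

Q ≈ 185 L/min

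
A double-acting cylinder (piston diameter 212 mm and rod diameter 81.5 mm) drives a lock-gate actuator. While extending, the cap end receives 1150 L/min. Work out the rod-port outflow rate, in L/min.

Q_out ≈ 980 L/min

Cap-side area A_cap = π/4 × (212 mm)² = 35300 mm^2
Rod-side annular area A_ann = π/4 × (212² − 81.5²) = 30080 mm^2
Piston speed v = Q_in/A_cap; rod-end outflow Q_out = v × A_ann = Q_in × A_ann/A_cap.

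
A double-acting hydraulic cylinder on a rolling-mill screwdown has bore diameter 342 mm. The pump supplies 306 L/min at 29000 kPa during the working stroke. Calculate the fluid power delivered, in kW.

Hydraulic power = P × Q

W ≈ 148 kW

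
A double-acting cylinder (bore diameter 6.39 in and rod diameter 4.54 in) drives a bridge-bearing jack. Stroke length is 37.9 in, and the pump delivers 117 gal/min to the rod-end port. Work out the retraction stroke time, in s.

t ≈ 1.34 s

Rod-side annular area A_ann = π/4 × (6.39² − 4.54²) = 15.88 in^2
Swept volume V = A × L; t = V / Q = A·L / Q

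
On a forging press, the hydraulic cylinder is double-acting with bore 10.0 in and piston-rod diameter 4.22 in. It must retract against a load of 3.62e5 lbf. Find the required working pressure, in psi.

P ≈ 5610 psi

Rod-side annular area A_ann = π/4 × (10.0² − 4.22²) = 64.55 in^2
Retraction: pressure acts on the annular area.
P = F / A = 3.62e5 lbf / A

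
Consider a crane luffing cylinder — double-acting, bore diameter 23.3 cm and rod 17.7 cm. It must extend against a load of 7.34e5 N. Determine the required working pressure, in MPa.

P ≈ 17.2 MPa

Cap-side area A_cap = π/4 × (23.3 cm)² = 426.4 cm^2
P = F / A = 7.34e5 N / A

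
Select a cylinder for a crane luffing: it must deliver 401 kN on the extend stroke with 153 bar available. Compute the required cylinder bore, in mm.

Extension force acts on the full piston face: F = P × (π/4)D².
D = √(4F / (πP)) = √(4 × 401 kN / (π × 153 bar))

D ≈ 183 mm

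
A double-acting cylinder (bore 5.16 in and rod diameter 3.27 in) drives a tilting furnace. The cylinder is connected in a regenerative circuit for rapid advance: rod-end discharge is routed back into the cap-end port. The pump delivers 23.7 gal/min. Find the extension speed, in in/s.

v ≈ 10.9 in/s

In regeneration the rod-end outflow joins the pump flow into the cap end, so the net volume the pump must supply per unit advance equals the rod cross-section area.
Rod cross-section A_rod = π/4 × (3.27 in)² = 8.398 in^2
v = Q_pump / A_rod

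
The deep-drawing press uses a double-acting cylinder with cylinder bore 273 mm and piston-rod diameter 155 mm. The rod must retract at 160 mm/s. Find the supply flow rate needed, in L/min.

Q ≈ 381 L/min

Rod-side annular area A_ann = π/4 × (273² − 155²) = 39670 mm^2
Q = A × v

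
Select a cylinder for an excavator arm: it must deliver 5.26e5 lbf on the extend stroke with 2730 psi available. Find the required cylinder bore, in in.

D ≈ 15.7 in

Extension force acts on the full piston face: F = P × (π/4)D².
D = √(4F / (πP)) = √(4 × 5.26e5 lbf / (π × 2730 psi))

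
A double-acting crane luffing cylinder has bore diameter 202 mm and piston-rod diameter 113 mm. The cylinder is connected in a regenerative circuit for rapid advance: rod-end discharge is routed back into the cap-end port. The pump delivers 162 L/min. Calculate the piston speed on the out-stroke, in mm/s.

v ≈ 269 mm/s

In regeneration the rod-end outflow joins the pump flow into the cap end, so the net volume the pump must supply per unit advance equals the rod cross-section area.
Rod cross-section A_rod = π/4 × (113 mm)² = 10030 mm^2
v = Q_pump / A_rod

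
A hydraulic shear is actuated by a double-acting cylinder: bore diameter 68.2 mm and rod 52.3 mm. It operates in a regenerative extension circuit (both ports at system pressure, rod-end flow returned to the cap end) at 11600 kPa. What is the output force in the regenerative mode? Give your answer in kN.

With equal pressure on both faces, forces on the annular region cancel; the net push is pressure × rod cross-section.
Rod cross-section A_rod = π/4 × (52.3 mm)² = 2148 mm^2
F = P × A_rod

F ≈ 24.9 kN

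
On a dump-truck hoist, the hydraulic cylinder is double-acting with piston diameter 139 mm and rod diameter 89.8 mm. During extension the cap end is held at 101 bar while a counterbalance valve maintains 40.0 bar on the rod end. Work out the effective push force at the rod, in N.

Cap-side area A_cap = π/4 × (139 mm)² = 15170 mm^2
Rod-side annular area A_ann = π/4 × (139² − 89.8²) = 8841 mm^2
Net thrust = P_cap·A_cap − P_rod·A_ann = 1.533e5 N − 35360 N

F ≈ 1.18e5 N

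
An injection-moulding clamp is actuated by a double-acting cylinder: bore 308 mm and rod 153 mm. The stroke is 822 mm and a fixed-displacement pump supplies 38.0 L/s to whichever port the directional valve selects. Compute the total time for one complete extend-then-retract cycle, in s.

t ≈ 2.83 s

Cap-side area A_cap = π/4 × (308 mm)² = 74510 mm^2
Rod-side annular area A_ann = π/4 × (308² − 153²) = 56120 mm^2
t_ext = A_cap·L/Q = 1.612 s
t_ret = A_ann·L/Q = 1.214 s
t_cycle = t_ext + t_ret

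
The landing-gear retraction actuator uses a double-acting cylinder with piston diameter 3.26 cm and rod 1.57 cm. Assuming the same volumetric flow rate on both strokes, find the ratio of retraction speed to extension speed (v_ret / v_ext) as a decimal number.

v_ret/v_ext ≈ 1.30

Cap-side area A_cap = π/4 × (3.26 cm)² = 8.347 cm^2
Rod-side annular area A_ann = π/4 × (3.26² − 1.57²) = 6.411 cm^2
For equal Q, v ∝ 1/A, so v_ret/v_ext = A_cap/A_ann.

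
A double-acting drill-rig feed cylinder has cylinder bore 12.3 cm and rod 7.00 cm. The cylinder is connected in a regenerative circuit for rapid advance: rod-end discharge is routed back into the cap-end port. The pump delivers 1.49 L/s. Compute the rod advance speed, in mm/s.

v ≈ 387 mm/s

In regeneration the rod-end outflow joins the pump flow into the cap end, so the net volume the pump must supply per unit advance equals the rod cross-section area.
Rod cross-section A_rod = π/4 × (7.00 cm)² = 38.48 cm^2
v = Q_pump / A_rod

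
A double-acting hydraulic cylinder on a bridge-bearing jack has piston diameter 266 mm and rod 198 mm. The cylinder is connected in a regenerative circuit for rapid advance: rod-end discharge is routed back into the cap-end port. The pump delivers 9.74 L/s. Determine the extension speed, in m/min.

v ≈ 19.0 m/min

In regeneration the rod-end outflow joins the pump flow into the cap end, so the net volume the pump must supply per unit advance equals the rod cross-section area.
Rod cross-section A_rod = π/4 × (198 mm)² = 30790 mm^2
v = Q_pump / A_rod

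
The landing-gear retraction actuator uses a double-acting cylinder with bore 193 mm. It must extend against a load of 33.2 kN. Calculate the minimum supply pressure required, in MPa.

P ≈ 1.13 MPa

Cap-side area A_cap = π/4 × (193 mm)² = 29260 mm^2
P = F / A = 33.2 kN / A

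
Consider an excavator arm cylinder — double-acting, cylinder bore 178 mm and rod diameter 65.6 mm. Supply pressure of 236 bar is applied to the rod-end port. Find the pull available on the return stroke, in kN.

Rod-side annular area A_ann = π/4 × (178² − 65.6²) = 21500 mm^2
On retraction the pressure acts on the annular area (bore minus rod).
F = P × A_ann

F ≈ 508 kN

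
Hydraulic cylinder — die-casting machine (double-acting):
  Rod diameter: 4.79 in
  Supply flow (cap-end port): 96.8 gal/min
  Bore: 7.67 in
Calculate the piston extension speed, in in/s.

Cap-side area A_cap = π/4 × (7.67 in)² = 46.20 in^2
v = Q / A

v ≈ 8.07 in/s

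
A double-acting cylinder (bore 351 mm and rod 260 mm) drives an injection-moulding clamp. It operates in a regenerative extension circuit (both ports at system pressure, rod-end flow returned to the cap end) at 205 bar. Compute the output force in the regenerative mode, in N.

With equal pressure on both faces, forces on the annular region cancel; the net push is pressure × rod cross-section.
Rod cross-section A_rod = π/4 × (260 mm)² = 53090 mm^2
F = P × A_rod

F ≈ 1.09e6 N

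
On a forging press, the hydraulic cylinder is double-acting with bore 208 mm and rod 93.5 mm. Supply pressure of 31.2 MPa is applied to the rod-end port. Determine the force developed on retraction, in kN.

F ≈ 846 kN

Rod-side annular area A_ann = π/4 × (208² − 93.5²) = 27110 mm^2
On retraction the pressure acts on the annular area (bore minus rod).
F = P × A_ann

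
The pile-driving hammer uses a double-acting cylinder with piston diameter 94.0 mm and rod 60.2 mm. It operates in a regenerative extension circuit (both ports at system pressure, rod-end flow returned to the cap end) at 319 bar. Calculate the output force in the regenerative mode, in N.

F ≈ 90800 N

With equal pressure on both faces, forces on the annular region cancel; the net push is pressure × rod cross-section.
Rod cross-section A_rod = π/4 × (60.2 mm)² = 2846 mm^2
F = P × A_rod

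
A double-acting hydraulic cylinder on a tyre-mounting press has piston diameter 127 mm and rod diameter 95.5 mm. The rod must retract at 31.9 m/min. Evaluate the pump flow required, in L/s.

Rod-side annular area A_ann = π/4 × (127² − 95.5²) = 5505 mm^2
Q = A × v

Q ≈ 2.93 L/s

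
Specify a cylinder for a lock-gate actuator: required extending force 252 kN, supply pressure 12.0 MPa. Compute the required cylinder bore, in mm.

D ≈ 164 mm

Extension force acts on the full piston face: F = P × (π/4)D².
D = √(4F / (πP)) = √(4 × 252 kN / (π × 12.0 MPa))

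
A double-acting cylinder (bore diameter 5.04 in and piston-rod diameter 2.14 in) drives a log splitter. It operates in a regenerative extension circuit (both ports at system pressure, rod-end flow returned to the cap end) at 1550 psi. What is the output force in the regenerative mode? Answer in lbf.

With equal pressure on both faces, forces on the annular region cancel; the net push is pressure × rod cross-section.
Rod cross-section A_rod = π/4 × (2.14 in)² = 3.597 in^2
F = P × A_rod

F ≈ 5580 lbf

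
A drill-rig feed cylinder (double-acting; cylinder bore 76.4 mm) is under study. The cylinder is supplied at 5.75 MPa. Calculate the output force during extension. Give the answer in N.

F ≈ 26400 N

Cap-side area A_cap = π/4 × (76.4 mm)² = 4584 mm^2
F = P × A_cap = 5.75 MPa × A_cap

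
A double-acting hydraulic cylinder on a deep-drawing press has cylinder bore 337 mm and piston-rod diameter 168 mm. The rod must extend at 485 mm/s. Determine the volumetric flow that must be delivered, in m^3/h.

Cap-side area A_cap = π/4 × (337 mm)² = 89200 mm^2
Q = A × v

Q ≈ 156 m^3/h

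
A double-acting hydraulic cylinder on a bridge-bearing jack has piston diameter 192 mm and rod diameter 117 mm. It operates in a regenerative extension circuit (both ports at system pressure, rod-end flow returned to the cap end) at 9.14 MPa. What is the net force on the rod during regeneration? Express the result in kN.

With equal pressure on both faces, forces on the annular region cancel; the net push is pressure × rod cross-section.
Rod cross-section A_rod = π/4 × (117 mm)² = 10750 mm^2
F = P × A_rod

F ≈ 98.3 kN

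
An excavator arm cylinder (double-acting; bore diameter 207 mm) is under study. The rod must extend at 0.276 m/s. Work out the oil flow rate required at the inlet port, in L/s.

Cap-side area A_cap = π/4 × (207 mm)² = 33650 mm^2
Q = A × v

Q ≈ 9.29 L/s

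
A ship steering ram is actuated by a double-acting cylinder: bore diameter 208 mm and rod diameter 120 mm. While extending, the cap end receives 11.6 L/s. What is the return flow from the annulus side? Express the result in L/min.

Q_out ≈ 464 L/min

Cap-side area A_cap = π/4 × (208 mm)² = 33980 mm^2
Rod-side annular area A_ann = π/4 × (208² − 120²) = 22670 mm^2
Piston speed v = Q_in/A_cap; rod-end outflow Q_out = v × A_ann = Q_in × A_ann/A_cap.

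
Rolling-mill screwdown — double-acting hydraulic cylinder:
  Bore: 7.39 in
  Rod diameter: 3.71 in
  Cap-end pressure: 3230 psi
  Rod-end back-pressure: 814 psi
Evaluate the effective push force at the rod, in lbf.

F ≈ 1.12e5 lbf

Cap-side area A_cap = π/4 × (7.39 in)² = 42.89 in^2
Rod-side annular area A_ann = π/4 × (7.39² − 3.71²) = 32.08 in^2
Net thrust = P_cap·A_cap − P_rod·A_ann = 1.385e5 lbf − 26110 lbf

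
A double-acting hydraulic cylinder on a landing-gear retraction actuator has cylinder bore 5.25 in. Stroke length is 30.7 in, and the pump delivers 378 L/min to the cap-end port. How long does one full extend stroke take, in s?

t ≈ 1.73 s

Cap-side area A_cap = π/4 × (5.25 in)² = 21.65 in^2
Swept volume V = A × L; t = V / Q = A·L / Q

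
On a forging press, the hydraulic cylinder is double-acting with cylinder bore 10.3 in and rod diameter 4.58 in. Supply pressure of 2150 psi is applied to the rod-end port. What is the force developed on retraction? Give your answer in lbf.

Rod-side annular area A_ann = π/4 × (10.3² − 4.58²) = 66.85 in^2
On retraction the pressure acts on the annular area (bore minus rod).
F = P × A_ann

F ≈ 1.44e5 lbf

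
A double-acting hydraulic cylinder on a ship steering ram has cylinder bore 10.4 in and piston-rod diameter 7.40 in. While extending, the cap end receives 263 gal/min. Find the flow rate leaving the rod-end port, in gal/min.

Q_out ≈ 130 gal/min

Cap-side area A_cap = π/4 × (10.4 in)² = 84.95 in^2
Rod-side annular area A_ann = π/4 × (10.4² − 7.40²) = 41.94 in^2
Piston speed v = Q_in/A_cap; rod-end outflow Q_out = v × A_ann = Q_in × A_ann/A_cap.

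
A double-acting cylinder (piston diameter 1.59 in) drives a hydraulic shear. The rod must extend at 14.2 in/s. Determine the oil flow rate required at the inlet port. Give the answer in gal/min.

Cap-side area A_cap = π/4 × (1.59 in)² = 1.986 in^2
Q = A × v

Q ≈ 7.32 gal/min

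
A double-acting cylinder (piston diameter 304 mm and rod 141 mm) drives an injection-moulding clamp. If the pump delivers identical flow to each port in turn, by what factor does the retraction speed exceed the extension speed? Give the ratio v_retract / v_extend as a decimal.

v_ret/v_ext ≈ 1.27

Cap-side area A_cap = π/4 × (304 mm)² = 72580 mm^2
Rod-side annular area A_ann = π/4 × (304² − 141²) = 56970 mm^2
For equal Q, v ∝ 1/A, so v_ret/v_ext = A_cap/A_ann.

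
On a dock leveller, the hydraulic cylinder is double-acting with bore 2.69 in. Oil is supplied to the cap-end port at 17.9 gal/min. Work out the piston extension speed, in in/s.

Cap-side area A_cap = π/4 × (2.69 in)² = 5.683 in^2
v = Q / A

v ≈ 12.1 in/s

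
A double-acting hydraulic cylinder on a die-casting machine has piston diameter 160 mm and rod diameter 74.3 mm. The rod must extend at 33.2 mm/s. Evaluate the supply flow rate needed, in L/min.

Cap-side area A_cap = π/4 × (160 mm)² = 20110 mm^2
Q = A × v

Q ≈ 40.1 L/min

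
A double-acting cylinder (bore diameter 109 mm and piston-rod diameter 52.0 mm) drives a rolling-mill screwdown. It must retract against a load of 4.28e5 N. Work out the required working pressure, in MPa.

P ≈ 59.4 MPa

Rod-side annular area A_ann = π/4 × (109² − 52.0²) = 7208 mm^2
Retraction: pressure acts on the annular area.
P = F / A = 4.28e5 N / A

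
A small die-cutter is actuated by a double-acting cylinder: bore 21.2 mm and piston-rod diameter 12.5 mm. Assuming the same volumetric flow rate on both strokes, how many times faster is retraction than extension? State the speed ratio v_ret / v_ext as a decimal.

Cap-side area A_cap = π/4 × (21.2 mm)² = 353.0 mm^2
Rod-side annular area A_ann = π/4 × (21.2² − 12.5²) = 230.3 mm^2
For equal Q, v ∝ 1/A, so v_ret/v_ext = A_cap/A_ann.

v_ret/v_ext ≈ 1.53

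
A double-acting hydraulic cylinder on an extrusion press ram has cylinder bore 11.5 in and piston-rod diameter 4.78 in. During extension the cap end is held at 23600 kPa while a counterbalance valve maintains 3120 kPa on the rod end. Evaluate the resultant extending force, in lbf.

F ≈ 3.17e5 lbf

Cap-side area A_cap = π/4 × (11.5 in)² = 103.9 in^2
Rod-side annular area A_ann = π/4 × (11.5² − 4.78²) = 85.92 in^2
Net thrust = P_cap·A_cap − P_rod·A_ann = 3.555e5 lbf − 38880 lbf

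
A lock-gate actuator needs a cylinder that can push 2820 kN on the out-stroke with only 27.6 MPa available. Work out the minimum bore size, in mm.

Extension force acts on the full piston face: F = P × (π/4)D².
D = √(4F / (πP)) = √(4 × 2820 kN / (π × 27.6 MPa))

D ≈ 361 mm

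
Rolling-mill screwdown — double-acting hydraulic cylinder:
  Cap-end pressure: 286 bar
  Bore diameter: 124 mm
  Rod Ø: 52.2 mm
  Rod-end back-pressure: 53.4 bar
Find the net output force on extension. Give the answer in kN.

Cap-side area A_cap = π/4 × (124 mm)² = 12080 mm^2
Rod-side annular area A_ann = π/4 × (124² − 52.2²) = 9936 mm^2
Net thrust = P_cap·A_cap − P_rod·A_ann = 345.4 kN − 53.06 kN

F ≈ 292 kN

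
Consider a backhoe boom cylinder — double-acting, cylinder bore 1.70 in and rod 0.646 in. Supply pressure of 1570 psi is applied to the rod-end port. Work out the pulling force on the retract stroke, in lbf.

Rod-side annular area A_ann = π/4 × (1.70² − 0.646²) = 1.942 in^2
On retraction the pressure acts on the annular area (bore minus rod).
F = P × A_ann

F ≈ 3050 lbf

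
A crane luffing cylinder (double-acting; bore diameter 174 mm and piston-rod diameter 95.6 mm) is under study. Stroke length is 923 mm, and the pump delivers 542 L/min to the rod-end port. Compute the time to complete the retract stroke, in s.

Rod-side annular area A_ann = π/4 × (174² − 95.6²) = 16600 mm^2
Swept volume V = A × L; t = V / Q = A·L / Q

t ≈ 1.70 s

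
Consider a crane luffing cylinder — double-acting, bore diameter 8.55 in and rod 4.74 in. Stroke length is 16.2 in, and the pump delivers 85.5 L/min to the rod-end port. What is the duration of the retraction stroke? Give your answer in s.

t ≈ 7.41 s

Rod-side annular area A_ann = π/4 × (8.55² − 4.74²) = 39.77 in^2
Swept volume V = A × L; t = V / Q = A·L / Q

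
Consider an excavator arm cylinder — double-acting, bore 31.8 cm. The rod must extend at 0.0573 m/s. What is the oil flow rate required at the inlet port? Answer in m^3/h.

Q ≈ 16.4 m^3/h

Cap-side area A_cap = π/4 × (31.8 cm)² = 794.2 cm^2
Q = A × v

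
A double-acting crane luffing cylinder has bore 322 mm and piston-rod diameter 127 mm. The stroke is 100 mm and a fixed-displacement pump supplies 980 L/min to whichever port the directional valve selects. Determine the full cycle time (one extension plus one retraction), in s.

Cap-side area A_cap = π/4 × (322 mm)² = 81430 mm^2
Rod-side annular area A_ann = π/4 × (322² − 127²) = 68770 mm^2
t_ext = A_cap·L/Q = 0.4986 s
t_ret = A_ann·L/Q = 0.4210 s
t_cycle = t_ext + t_ret

t ≈ 0.920 s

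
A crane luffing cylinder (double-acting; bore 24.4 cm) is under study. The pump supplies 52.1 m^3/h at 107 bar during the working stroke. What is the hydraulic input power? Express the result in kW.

W ≈ 155 kW

Hydraulic power = P × Q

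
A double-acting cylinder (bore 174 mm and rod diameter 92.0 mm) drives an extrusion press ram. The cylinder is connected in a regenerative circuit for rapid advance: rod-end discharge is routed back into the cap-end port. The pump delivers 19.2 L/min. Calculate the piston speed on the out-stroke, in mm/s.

In regeneration the rod-end outflow joins the pump flow into the cap end, so the net volume the pump must supply per unit advance equals the rod cross-section area.
Rod cross-section A_rod = π/4 × (92.0 mm)² = 6648 mm^2
v = Q_pump / A_rod

v ≈ 48.1 mm/s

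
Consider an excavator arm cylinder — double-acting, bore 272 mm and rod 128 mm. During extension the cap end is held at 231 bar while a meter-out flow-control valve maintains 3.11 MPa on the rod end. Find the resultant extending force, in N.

F ≈ 1.20e6 N

Cap-side area A_cap = π/4 × (272 mm)² = 58110 mm^2
Rod-side annular area A_ann = π/4 × (272² − 128²) = 45240 mm^2
Net thrust = P_cap·A_cap − P_rod·A_ann = 1.342e6 N − 1.407e5 N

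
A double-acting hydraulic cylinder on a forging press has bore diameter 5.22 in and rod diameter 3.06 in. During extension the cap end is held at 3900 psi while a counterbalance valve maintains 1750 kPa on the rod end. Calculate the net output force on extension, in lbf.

F ≈ 79900 lbf

Cap-side area A_cap = π/4 × (5.22 in)² = 21.40 in^2
Rod-side annular area A_ann = π/4 × (5.22² − 3.06²) = 14.05 in^2
Net thrust = P_cap·A_cap − P_rod·A_ann = 83460 lbf − 3565 lbf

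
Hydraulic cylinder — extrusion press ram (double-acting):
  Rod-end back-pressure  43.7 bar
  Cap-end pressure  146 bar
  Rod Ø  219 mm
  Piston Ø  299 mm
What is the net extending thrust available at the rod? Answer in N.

F ≈ 8.83e5 N

Cap-side area A_cap = π/4 × (299 mm)² = 70220 mm^2
Rod-side annular area A_ann = π/4 × (299² − 219²) = 32550 mm^2
Net thrust = P_cap·A_cap − P_rod·A_ann = 1.025e6 N − 1.422e5 N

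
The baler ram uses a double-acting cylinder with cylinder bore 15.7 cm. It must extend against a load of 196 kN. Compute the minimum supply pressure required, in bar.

Cap-side area A_cap = π/4 × (15.7 cm)² = 193.6 cm^2
P = F / A = 196 kN / A

P ≈ 101 bar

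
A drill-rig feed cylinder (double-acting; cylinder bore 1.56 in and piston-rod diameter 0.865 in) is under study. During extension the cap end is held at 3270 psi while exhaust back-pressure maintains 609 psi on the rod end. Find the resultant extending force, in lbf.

Cap-side area A_cap = π/4 × (1.56 in)² = 1.911 in^2
Rod-side annular area A_ann = π/4 × (1.56² − 0.865²) = 1.324 in^2
Net thrust = P_cap·A_cap − P_rod·A_ann = 6250 lbf − 806.1 lbf

F ≈ 5440 lbf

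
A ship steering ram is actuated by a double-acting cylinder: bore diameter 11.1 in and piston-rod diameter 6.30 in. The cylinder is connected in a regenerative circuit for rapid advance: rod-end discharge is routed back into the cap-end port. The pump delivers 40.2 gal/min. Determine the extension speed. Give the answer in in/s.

In regeneration the rod-end outflow joins the pump flow into the cap end, so the net volume the pump must supply per unit advance equals the rod cross-section area.
Rod cross-section A_rod = π/4 × (6.30 in)² = 31.17 in^2
v = Q_pump / A_rod

v ≈ 4.96 in/s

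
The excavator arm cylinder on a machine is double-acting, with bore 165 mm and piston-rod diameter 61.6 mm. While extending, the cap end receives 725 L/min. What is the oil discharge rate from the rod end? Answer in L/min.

Cap-side area A_cap = π/4 × (165 mm)² = 21380 mm^2
Rod-side annular area A_ann = π/4 × (165² − 61.6²) = 18400 mm^2
Piston speed v = Q_in/A_cap; rod-end outflow Q_out = v × A_ann = Q_in × A_ann/A_cap.

Q_out ≈ 624 L/min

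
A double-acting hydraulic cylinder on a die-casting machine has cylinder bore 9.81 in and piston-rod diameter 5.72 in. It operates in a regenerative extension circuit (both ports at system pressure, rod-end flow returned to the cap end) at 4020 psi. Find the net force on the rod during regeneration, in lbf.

With equal pressure on both faces, forces on the annular region cancel; the net push is pressure × rod cross-section.
Rod cross-section A_rod = π/4 × (5.72 in)² = 25.70 in^2
F = P × A_rod

F ≈ 1.03e5 lbf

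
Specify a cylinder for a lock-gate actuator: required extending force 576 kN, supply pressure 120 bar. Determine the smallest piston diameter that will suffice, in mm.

Extension force acts on the full piston face: F = P × (π/4)D².
D = √(4F / (πP)) = √(4 × 576 kN / (π × 120 bar))

D ≈ 247 mm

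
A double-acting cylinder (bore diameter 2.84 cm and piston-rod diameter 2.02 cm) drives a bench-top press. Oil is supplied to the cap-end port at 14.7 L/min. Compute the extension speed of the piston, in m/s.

v ≈ 0.387 m/s

Cap-side area A_cap = π/4 × (2.84 cm)² = 6.335 cm^2
v = Q / A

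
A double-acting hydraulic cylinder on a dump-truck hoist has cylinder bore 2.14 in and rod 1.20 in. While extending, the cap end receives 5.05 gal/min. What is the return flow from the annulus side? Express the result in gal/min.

Cap-side area A_cap = π/4 × (2.14 in)² = 3.597 in^2
Rod-side annular area A_ann = π/4 × (2.14² − 1.20²) = 2.466 in^2
Piston speed v = Q_in/A_cap; rod-end outflow Q_out = v × A_ann = Q_in × A_ann/A_cap.

Q_out ≈ 3.46 gal/min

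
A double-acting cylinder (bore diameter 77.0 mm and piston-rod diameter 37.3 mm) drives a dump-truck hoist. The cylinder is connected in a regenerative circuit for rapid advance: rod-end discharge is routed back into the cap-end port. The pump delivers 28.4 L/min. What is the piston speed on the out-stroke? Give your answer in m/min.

v ≈ 26.0 m/min

In regeneration the rod-end outflow joins the pump flow into the cap end, so the net volume the pump must supply per unit advance equals the rod cross-section area.
Rod cross-section A_rod = π/4 × (37.3 mm)² = 1093 mm^2
v = Q_pump / A_rod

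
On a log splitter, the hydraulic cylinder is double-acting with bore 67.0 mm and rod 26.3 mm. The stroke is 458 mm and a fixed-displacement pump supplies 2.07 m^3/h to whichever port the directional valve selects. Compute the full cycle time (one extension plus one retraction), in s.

t ≈ 5.18 s

Cap-side area A_cap = π/4 × (67.0 mm)² = 3526 mm^2
Rod-side annular area A_ann = π/4 × (67.0² − 26.3²) = 2982 mm^2
t_ext = A_cap·L/Q = 2.808 s
t_ret = A_ann·L/Q = 2.376 s
t_cycle = t_ext + t_ret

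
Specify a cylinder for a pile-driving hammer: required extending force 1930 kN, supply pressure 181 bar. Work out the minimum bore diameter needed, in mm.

D ≈ 368 mm

Extension force acts on the full piston face: F = P × (π/4)D².
D = √(4F / (πP)) = √(4 × 1930 kN / (π × 181 bar))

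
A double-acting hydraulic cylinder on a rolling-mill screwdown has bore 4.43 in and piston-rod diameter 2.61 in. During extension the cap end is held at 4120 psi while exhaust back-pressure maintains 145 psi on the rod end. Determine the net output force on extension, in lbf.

F ≈ 62000 lbf

Cap-side area A_cap = π/4 × (4.43 in)² = 15.41 in^2
Rod-side annular area A_ann = π/4 × (4.43² − 2.61²) = 10.06 in^2
Net thrust = P_cap·A_cap − P_rod·A_ann = 63500 lbf − 1459 lbf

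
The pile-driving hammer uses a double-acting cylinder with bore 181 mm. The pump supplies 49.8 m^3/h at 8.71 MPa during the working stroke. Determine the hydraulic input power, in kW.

W ≈ 120 kW

Hydraulic power = P × Q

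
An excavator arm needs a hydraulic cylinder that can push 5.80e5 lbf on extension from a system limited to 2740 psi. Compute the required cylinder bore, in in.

Extension force acts on the full piston face: F = P × (π/4)D².
D = √(4F / (πP)) = √(4 × 5.80e5 lbf / (π × 2740 psi))

D ≈ 16.4 in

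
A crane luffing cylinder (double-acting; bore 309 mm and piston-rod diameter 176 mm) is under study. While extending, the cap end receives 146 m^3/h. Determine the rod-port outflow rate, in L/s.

Q_out ≈ 27.4 L/s

Cap-side area A_cap = π/4 × (309 mm)² = 74990 mm^2
Rod-side annular area A_ann = π/4 × (309² − 176²) = 50660 mm^2
Piston speed v = Q_in/A_cap; rod-end outflow Q_out = v × A_ann = Q_in × A_ann/A_cap.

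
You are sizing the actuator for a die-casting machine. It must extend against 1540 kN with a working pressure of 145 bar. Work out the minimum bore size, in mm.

Extension force acts on the full piston face: F = P × (π/4)D².
D = √(4F / (πP)) = √(4 × 1540 kN / (π × 145 bar))

D ≈ 368 mm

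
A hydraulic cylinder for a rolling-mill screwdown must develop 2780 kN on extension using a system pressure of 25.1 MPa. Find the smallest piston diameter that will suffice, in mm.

Extension force acts on the full piston face: F = P × (π/4)D².
D = √(4F / (πP)) = √(4 × 2780 kN / (π × 25.1 MPa))

D ≈ 376 mm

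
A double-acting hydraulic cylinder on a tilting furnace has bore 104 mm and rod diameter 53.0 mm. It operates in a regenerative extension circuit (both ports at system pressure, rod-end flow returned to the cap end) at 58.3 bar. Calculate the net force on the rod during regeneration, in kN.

With equal pressure on both faces, forces on the annular region cancel; the net push is pressure × rod cross-section.
Rod cross-section A_rod = π/4 × (53.0 mm)² = 2206 mm^2
F = P × A_rod

F ≈ 12.9 kN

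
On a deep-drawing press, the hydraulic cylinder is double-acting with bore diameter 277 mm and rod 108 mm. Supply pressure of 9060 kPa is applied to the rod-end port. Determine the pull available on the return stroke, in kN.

Rod-side annular area A_ann = π/4 × (277² − 108²) = 51100 mm^2
On retraction the pressure acts on the annular area (bore minus rod).
F = P × A_ann

F ≈ 463 kN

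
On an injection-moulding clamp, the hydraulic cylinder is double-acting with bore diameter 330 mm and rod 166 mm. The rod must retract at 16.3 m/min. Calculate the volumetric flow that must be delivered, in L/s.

Q ≈ 17.4 L/s

Rod-side annular area A_ann = π/4 × (330² − 166²) = 63890 mm^2
Q = A × v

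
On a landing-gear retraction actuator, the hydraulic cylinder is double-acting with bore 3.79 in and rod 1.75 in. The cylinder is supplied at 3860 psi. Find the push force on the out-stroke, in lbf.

Cap-side area A_cap = π/4 × (3.79 in)² = 11.28 in^2
F = P × A_cap = 3860 psi × A_cap

F ≈ 43500 lbf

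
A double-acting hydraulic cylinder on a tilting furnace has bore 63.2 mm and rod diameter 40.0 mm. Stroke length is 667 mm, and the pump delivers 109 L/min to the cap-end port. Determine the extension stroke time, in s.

t ≈ 1.15 s

Cap-side area A_cap = π/4 × (63.2 mm)² = 3137 mm^2
Swept volume V = A × L; t = V / Q = A·L / Q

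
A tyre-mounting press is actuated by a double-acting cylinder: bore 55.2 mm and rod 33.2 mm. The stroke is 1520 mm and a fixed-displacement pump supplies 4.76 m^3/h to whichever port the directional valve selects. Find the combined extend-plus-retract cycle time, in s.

t ≈ 4.51 s

Cap-side area A_cap = π/4 × (55.2 mm)² = 2393 mm^2
Rod-side annular area A_ann = π/4 × (55.2² − 33.2²) = 1527 mm^2
t_ext = A_cap·L/Q = 2.751 s
t_ret = A_ann·L/Q = 1.756 s
t_cycle = t_ext + t_ret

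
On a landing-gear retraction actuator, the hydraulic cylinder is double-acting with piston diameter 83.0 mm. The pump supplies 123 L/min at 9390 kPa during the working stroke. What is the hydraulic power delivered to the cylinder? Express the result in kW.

Hydraulic power = P × Q

W ≈ 19.2 kW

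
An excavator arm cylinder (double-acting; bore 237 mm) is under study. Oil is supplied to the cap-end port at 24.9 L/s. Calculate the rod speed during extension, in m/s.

v ≈ 0.564 m/s

Cap-side area A_cap = π/4 × (237 mm)² = 44120 mm^2
v = Q / A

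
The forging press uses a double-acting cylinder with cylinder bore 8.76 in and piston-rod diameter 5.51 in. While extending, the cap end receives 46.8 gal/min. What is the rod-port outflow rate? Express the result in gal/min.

Q_out ≈ 28.3 gal/min

Cap-side area A_cap = π/4 × (8.76 in)² = 60.27 in^2
Rod-side annular area A_ann = π/4 × (8.76² − 5.51²) = 36.42 in^2
Piston speed v = Q_in/A_cap; rod-end outflow Q_out = v × A_ann = Q_in × A_ann/A_cap.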